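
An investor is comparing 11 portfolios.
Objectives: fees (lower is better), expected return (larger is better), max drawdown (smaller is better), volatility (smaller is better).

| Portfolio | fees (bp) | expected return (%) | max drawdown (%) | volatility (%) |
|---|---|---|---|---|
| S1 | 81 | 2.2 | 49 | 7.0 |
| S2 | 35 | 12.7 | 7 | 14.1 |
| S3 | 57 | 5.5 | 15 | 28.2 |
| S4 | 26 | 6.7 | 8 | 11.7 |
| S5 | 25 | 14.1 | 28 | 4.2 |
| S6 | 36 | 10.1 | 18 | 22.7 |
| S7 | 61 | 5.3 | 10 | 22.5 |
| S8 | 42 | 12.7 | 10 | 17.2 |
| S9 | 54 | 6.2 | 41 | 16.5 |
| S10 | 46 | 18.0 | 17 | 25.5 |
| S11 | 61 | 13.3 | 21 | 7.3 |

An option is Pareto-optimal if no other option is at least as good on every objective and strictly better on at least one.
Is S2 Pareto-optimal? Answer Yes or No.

S1: worse on fees (81 vs 35).
S3: worse on fees (57 vs 35).
S4: worse on expected return (6.7 vs 12.7).
S5: worse on max drawdown (28 vs 7).
S6: worse on fees (36 vs 35).
S7: worse on fees (61 vs 35).
S8: worse on fees (42 vs 35).
S9: worse on fees (54 vs 35).
S10: worse on fees (46 vs 35).
S11: worse on fees (61 vs 35).
No option is at least as good as S2 on every objective and strictly better on one.

Yes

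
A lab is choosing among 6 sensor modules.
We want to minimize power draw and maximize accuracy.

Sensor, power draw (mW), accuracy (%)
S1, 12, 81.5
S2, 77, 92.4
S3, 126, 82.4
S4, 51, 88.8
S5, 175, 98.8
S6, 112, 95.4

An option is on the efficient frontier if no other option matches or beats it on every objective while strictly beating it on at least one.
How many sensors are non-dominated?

S1: not dominated (best power draw).
S2: not dominated.
S3: dominated by S2 (power draw 77≤126, accuracy 92.4≥82.4).
S4: not dominated.
S5: not dominated (best accuracy).
S6: not dominated.
Pareto-optimal: S1, S2, S4, S5, S6 → 5.

5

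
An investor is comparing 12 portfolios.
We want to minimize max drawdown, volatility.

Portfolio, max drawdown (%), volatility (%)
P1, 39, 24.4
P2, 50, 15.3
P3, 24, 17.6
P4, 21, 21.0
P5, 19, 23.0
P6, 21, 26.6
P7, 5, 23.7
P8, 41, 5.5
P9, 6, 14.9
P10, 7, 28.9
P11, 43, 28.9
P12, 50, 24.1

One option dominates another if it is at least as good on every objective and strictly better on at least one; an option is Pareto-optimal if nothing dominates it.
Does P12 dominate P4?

No

P12 vs P4: P12 is worse on max drawdown (50 vs 21), so it does not dominate P4.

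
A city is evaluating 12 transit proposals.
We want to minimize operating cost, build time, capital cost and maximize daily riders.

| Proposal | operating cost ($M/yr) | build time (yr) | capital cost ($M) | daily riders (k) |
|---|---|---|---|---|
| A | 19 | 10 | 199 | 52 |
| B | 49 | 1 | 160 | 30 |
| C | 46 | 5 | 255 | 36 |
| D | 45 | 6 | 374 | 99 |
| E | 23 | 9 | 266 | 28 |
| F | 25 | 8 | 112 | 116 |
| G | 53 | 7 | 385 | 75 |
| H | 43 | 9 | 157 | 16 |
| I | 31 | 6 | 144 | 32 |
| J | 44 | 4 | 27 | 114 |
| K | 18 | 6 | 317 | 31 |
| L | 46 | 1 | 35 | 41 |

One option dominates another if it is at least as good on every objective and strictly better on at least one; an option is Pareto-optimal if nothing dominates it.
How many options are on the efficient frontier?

A: not dominated.
B: dominated by L (operating cost 46≤49, build time 1≤1, capital cost 35≤160, daily riders 41≥30).
C: dominated by J (operating cost 44≤46, build time 4≤5, capital cost 27≤255, daily riders 114≥36).
D: dominated by J (operating cost 44≤45, build time 4≤6, capital cost 27≤374, daily riders 114≥99).
E: not dominated.
F: not dominated (best daily riders).
G: dominated by D (operating cost 45≤53, build time 6≤7, capital cost 374≤385, daily riders 99≥75).
H: dominated by F (operating cost 25≤43, build time 8≤9, capital cost 112≤157, daily riders 116≥16).
I: not dominated.
J: not dominated (best capital cost).
K: not dominated (best operating cost).
L: not dominated.
Pareto-optimal: A, E, F, I, J, K, L → 7.

7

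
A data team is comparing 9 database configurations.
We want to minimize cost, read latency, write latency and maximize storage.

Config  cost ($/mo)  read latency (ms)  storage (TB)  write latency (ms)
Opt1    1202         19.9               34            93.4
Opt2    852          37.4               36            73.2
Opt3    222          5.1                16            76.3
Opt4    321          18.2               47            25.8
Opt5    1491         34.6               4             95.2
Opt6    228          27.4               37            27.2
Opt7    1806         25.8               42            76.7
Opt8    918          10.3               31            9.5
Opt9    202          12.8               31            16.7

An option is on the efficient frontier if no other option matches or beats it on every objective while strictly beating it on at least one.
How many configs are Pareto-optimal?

Opt1: dominated by Opt4 (cost 321≤1202, read latency 18.2≤19.9, storage 47≥34, write latency 25.8≤93.4).
Opt2: dominated by Opt4 (cost 321≤852, read latency 18.2≤37.4, storage 47≥36, write latency 25.8≤73.2).
Opt3: not dominated (best read latency).
Opt4: not dominated (best storage).
Opt5: dominated by Opt1 (cost 1202≤1491, read latency 19.9≤34.6, storage 34≥4, write latency 93.4≤95.2).
Opt6: not dominated.
Opt7: dominated by Opt4 (cost 321≤1806, read latency 18.2≤25.8, storage 47≥42, write latency 25.8≤76.7).
Opt8: not dominated (best write latency).
Opt9: not dominated (best cost).
Pareto-optimal: Opt3, Opt4, Opt6, Opt8, Opt9 → 5.

5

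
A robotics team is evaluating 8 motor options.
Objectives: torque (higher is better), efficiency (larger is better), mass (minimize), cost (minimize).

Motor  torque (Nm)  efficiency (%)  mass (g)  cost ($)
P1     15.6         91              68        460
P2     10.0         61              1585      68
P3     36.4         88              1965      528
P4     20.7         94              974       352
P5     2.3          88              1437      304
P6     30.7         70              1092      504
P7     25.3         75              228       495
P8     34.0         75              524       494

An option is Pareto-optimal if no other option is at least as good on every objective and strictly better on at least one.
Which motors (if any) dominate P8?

P1: worse on torque (15.6 vs 34.0).
P2: worse on torque (10.0 vs 34.0).
P3: worse on mass (1965 vs 524).
P4: worse on torque (20.7 vs 34.0).
P5: worse on torque (2.3 vs 34.0).
P6: worse on torque (30.7 vs 34.0).
P7: worse on torque (25.3 vs 34.0).
No option dominates P8.

none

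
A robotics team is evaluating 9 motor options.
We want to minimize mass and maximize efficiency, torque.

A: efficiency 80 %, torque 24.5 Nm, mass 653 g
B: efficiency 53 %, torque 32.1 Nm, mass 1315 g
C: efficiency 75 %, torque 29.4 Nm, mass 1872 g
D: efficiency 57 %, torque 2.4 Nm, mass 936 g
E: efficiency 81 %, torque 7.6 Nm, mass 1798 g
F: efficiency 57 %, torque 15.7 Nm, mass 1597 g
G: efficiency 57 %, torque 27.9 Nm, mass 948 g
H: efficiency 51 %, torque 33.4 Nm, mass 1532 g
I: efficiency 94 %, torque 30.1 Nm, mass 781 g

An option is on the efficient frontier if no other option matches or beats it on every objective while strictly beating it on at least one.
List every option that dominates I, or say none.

none

A: worse on efficiency (80 vs 94).
B: worse on efficiency (53 vs 94).
C: worse on efficiency (75 vs 94).
D: worse on efficiency (57 vs 94).
E: worse on efficiency (81 vs 94).
F: worse on efficiency (57 vs 94).
G: worse on efficiency (57 vs 94).
H: worse on efficiency (51 vs 94).
No option dominates I.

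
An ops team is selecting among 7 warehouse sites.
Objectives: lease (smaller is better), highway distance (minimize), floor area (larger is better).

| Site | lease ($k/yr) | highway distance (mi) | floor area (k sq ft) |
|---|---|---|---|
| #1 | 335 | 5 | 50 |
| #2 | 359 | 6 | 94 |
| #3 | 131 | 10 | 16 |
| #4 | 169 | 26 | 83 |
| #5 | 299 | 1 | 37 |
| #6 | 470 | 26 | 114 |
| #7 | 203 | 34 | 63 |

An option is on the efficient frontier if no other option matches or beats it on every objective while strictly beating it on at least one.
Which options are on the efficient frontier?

#1: not dominated.
#2: not dominated.
#3: not dominated (best lease).
#4: not dominated.
#5: not dominated (best highway distance).
#6: not dominated (best floor area).
#7: dominated by #4 (lease 169≤203, highway distance 26≤34, floor area 83≥63).

#1, #2, #3, #4, #5, #6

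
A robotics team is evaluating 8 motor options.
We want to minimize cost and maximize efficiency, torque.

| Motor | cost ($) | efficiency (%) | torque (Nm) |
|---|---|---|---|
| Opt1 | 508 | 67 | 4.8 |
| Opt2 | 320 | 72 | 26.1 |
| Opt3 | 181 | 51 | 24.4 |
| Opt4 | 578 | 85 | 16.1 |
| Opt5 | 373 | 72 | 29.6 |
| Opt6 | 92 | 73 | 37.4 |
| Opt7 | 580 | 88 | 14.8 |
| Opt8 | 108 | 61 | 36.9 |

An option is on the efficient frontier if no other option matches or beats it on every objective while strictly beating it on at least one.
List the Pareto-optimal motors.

Opt4, Opt6, Opt7

Opt1: dominated by Opt2 (cost 320≤508, efficiency 72≥67, torque 26.1≥4.8).
Opt2: dominated by Opt6 (cost 92≤320, efficiency 73≥72, torque 37.4≥26.1).
Opt3: dominated by Opt6 (cost 92≤181, efficiency 73≥51, torque 37.4≥24.4).
Opt4: not dominated.
Opt5: dominated by Opt6 (cost 92≤373, efficiency 73≥72, torque 37.4≥29.6).
Opt6: not dominated (best cost).
Opt7: not dominated (best efficiency).
Opt8: dominated by Opt6 (cost 92≤108, efficiency 73≥61, torque 37.4≥36.9).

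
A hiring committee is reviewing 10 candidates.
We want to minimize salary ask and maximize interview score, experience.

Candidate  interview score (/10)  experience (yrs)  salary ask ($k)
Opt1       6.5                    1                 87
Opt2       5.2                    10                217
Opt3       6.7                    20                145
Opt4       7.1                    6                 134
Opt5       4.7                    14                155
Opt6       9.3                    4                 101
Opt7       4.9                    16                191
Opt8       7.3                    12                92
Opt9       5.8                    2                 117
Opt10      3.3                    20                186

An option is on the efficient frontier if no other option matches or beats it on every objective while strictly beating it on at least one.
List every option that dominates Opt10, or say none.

Opt3

Opt3: interview score 6.7≥3.3, experience 20≥20, salary ask 145≤186 — dominates Opt10.
Others (Opt1, Opt2, Opt4, Opt5, Opt6, Opt7, Opt8, Opt9) are each worse than Opt10 on at least one objective.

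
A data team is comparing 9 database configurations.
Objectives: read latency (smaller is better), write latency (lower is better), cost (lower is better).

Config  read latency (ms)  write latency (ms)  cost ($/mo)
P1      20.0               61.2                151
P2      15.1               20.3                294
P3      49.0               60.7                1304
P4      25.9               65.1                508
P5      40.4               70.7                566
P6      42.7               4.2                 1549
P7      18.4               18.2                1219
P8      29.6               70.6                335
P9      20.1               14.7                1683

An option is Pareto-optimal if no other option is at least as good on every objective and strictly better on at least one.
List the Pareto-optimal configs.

P1: not dominated (best cost).
P2: not dominated (best read latency).
P3: dominated by P2 (read latency 15.1≤49.0, write latency 20.3≤60.7, cost 294≤1304).
P4: dominated by P1 (read latency 20.0≤25.9, write latency 61.2≤65.1, cost 151≤508).
P5: dominated by P1 (read latency 20.0≤40.4, write latency 61.2≤70.7, cost 151≤566).
P6: not dominated (best write latency).
P7: not dominated.
P8: dominated by P1 (read latency 20.0≤29.6, write latency 61.2≤70.6, cost 151≤335).
P9: not dominated.

P1, P2, P6, P7, P9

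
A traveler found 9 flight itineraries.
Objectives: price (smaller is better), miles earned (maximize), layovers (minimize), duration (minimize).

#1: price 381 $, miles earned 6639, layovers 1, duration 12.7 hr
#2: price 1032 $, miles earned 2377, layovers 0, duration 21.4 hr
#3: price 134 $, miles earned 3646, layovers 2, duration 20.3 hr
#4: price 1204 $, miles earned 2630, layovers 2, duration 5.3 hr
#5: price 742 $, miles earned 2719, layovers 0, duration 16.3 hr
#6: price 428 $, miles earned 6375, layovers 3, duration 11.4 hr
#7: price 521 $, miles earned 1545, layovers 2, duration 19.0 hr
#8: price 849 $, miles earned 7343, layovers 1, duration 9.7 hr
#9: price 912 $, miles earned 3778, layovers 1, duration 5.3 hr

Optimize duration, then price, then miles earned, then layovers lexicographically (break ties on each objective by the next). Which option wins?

#9

First minimize duration: best is 5.3, kept {#4, #9}.
Then minimize price: best is 912, kept {#9}.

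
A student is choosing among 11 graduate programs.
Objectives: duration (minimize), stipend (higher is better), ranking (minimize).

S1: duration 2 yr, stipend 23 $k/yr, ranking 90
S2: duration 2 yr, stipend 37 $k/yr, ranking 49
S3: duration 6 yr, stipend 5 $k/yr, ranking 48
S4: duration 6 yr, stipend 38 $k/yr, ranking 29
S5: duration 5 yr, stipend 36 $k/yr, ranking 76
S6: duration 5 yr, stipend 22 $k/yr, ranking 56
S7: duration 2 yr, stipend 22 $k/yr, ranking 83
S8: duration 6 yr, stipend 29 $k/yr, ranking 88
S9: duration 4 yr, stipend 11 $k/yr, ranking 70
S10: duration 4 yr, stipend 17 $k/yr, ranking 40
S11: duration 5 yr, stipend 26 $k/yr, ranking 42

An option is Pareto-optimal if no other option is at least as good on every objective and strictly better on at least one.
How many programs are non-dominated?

S1: dominated by S2 (duration 2≤2, stipend 37≥23, ranking 49≤90).
S2: not dominated.
S3: dominated by S4 (duration 6≤6, stipend 38≥5, ranking 29≤48).
S4: not dominated (best stipend).
S5: dominated by S2 (duration 2≤5, stipend 37≥36, ranking 49≤76).
S6: dominated by S2 (duration 2≤5, stipend 37≥22, ranking 49≤56).
S7: dominated by S2 (duration 2≤2, stipend 37≥22, ranking 49≤83).
S8: dominated by S2 (duration 2≤6, stipend 37≥29, ranking 49≤88).
S9: dominated by S2 (duration 2≤4, stipend 37≥11, ranking 49≤70).
S10: not dominated.
S11: not dominated.
Pareto-optimal: S2, S4, S10, S11 → 4.

4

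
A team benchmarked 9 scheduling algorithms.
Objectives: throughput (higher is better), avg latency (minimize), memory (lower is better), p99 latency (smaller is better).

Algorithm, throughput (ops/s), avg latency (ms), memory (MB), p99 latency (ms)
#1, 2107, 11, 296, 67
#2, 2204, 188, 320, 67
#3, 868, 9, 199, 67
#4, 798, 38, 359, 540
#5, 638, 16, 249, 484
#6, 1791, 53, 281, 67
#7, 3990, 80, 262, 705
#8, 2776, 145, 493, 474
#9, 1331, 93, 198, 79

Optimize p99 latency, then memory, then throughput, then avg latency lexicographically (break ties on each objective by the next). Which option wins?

First minimize p99 latency: best is 67, kept {#1, #2, #3, #6}.
Then minimize memory: best is 199, kept {#3}.

#3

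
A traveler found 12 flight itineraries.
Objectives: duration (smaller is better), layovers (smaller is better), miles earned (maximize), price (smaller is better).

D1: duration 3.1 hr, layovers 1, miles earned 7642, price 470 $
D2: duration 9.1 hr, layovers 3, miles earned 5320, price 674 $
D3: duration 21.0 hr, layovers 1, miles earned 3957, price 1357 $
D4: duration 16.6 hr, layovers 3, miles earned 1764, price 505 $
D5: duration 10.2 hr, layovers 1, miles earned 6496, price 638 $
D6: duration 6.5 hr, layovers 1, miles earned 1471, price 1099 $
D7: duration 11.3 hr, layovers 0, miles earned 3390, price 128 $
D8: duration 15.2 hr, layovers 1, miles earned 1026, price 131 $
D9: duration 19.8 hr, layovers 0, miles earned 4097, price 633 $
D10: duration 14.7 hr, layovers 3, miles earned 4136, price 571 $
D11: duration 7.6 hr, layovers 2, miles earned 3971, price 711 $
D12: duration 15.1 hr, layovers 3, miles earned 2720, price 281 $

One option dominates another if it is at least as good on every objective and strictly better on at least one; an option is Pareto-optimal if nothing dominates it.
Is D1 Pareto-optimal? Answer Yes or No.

Yes

D2: worse on duration (9.1 vs 3.1).
D3: worse on duration (21.0 vs 3.1).
D4: worse on duration (16.6 vs 3.1).
D5: worse on duration (10.2 vs 3.1).
D6: worse on duration (6.5 vs 3.1).
D7: worse on duration (11.3 vs 3.1).
D8: worse on duration (15.2 vs 3.1).
D9: worse on duration (19.8 vs 3.1).
D10: worse on duration (14.7 vs 3.1).
D11: worse on duration (7.6 vs 3.1).
D12: worse on duration (15.1 vs 3.1).
No option is at least as good as D1 on every objective and strictly better on one.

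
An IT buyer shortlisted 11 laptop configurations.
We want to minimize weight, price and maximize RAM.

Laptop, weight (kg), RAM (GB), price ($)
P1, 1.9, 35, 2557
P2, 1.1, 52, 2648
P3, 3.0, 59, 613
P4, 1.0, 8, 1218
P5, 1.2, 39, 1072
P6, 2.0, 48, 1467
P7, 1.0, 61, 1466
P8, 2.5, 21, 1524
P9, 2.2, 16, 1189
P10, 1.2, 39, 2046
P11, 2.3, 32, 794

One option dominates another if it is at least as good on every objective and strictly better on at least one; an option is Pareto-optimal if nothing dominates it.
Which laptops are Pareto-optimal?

P1: dominated by P5 (weight 1.2≤1.9, RAM 39≥35, price 1072≤2557).
P2: dominated by P7 (weight 1.0≤1.1, RAM 61≥52, price 1466≤2648).
P3: not dominated (best price).
P4: not dominated.
P5: not dominated.
P6: dominated by P7 (weight 1.0≤2.0, RAM 61≥48, price 1466≤1467).
P7: not dominated (best RAM).
P8: dominated by P5 (weight 1.2≤2.5, RAM 39≥21, price 1072≤1524).
P9: dominated by P5 (weight 1.2≤2.2, RAM 39≥16, price 1072≤1189).
P10: dominated by P5 (weight 1.2≤1.2, RAM 39≥39, price 1072≤2046).
P11: not dominated.

P3, P4, P5, P7, P11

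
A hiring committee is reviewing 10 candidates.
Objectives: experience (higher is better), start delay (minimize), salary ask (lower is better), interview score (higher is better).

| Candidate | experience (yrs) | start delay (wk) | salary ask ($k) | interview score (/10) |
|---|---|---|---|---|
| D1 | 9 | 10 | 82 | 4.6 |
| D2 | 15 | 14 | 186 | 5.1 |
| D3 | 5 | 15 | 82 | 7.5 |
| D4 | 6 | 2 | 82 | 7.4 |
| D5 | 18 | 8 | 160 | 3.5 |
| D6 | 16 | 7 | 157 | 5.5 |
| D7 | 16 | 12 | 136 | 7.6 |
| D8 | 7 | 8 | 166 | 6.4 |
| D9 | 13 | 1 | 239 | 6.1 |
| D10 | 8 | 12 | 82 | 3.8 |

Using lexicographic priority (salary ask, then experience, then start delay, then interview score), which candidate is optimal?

D1

First minimize salary ask: best is 82, kept {D1, D3, D4, D10}.
Then maximize experience: best is 9, kept {D1}.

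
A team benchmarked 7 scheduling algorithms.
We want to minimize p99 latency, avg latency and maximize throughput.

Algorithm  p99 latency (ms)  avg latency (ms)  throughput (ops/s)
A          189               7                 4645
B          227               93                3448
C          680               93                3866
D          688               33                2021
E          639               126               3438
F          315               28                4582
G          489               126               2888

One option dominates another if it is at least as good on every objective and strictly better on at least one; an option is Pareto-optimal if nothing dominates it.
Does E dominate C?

No

E vs C: E is worse on avg latency (126 vs 93), so it does not dominate C.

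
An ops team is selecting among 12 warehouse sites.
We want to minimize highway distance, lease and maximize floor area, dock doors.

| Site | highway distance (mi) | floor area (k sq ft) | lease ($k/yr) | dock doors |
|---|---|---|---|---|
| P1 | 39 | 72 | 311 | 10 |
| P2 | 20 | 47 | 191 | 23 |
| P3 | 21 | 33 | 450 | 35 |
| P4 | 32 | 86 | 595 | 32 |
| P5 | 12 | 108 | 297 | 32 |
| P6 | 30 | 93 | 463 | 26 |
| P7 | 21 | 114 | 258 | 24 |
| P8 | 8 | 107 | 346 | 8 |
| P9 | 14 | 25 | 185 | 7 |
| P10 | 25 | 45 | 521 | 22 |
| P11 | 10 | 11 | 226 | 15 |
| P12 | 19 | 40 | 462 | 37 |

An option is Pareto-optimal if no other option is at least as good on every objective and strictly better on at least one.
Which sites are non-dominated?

P2, P3, P5, P7, P8, P9, P11, P12

P1: dominated by P5 (highway distance 12≤39, floor area 108≥72, lease 297≤311, dock doors 32≥10).
P2: not dominated.
P3: not dominated.
P4: dominated by P5 (highway distance 12≤32, floor area 108≥86, lease 297≤595, dock doors 32≥32).
P5: not dominated.
P6: dominated by P5 (highway distance 12≤30, floor area 108≥93, lease 297≤463, dock doors 32≥26).
P7: not dominated (best floor area).
P8: not dominated (best highway distance).
P9: not dominated (best lease).
P10: dominated by P2 (highway distance 20≤25, floor area 47≥45, lease 191≤521, dock doors 23≥22).
P11: not dominated.
P12: not dominated (best dock doors).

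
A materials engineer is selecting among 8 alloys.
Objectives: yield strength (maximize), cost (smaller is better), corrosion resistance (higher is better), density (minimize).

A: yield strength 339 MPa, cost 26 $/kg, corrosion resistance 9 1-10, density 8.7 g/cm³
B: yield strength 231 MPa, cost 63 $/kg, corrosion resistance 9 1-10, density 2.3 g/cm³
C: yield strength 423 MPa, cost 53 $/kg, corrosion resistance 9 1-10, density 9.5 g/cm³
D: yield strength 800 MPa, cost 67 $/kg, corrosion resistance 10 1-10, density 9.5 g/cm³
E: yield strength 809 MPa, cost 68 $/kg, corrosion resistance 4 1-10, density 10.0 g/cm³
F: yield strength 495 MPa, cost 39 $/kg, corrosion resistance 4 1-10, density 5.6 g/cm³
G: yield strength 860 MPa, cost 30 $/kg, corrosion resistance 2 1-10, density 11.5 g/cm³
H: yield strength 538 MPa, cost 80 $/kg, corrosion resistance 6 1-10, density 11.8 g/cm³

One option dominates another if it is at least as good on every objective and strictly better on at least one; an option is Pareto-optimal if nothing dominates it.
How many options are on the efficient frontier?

7

A: not dominated (best cost).
B: not dominated (best density).
C: not dominated.
D: not dominated (best corrosion resistance).
E: not dominated.
F: not dominated.
G: not dominated (best yield strength).
H: dominated by D (yield strength 800≥538, cost 67≤80, corrosion resistance 10≥6, density 9.5≤11.8).
Pareto-optimal: A, B, C, D, E, F, G → 7.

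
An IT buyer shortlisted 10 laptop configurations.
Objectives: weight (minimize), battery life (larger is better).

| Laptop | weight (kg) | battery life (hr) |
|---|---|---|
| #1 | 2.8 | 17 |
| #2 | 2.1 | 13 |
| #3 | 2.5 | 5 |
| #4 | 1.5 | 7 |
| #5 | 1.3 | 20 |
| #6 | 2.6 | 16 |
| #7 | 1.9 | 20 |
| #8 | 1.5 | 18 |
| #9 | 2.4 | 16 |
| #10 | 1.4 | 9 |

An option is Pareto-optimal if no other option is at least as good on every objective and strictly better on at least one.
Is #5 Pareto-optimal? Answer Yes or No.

Yes

#1: worse on weight (2.8 vs 1.3).
#2: worse on weight (2.1 vs 1.3).
#3: worse on weight (2.5 vs 1.3).
#4: worse on weight (1.5 vs 1.3).
#6: worse on weight (2.6 vs 1.3).
#7: worse on weight (1.9 vs 1.3).
#8: worse on weight (1.5 vs 1.3).
#9: worse on weight (2.4 vs 1.3).
#10: worse on weight (1.4 vs 1.3).
No option is at least as good as #5 on every objective and strictly better on one.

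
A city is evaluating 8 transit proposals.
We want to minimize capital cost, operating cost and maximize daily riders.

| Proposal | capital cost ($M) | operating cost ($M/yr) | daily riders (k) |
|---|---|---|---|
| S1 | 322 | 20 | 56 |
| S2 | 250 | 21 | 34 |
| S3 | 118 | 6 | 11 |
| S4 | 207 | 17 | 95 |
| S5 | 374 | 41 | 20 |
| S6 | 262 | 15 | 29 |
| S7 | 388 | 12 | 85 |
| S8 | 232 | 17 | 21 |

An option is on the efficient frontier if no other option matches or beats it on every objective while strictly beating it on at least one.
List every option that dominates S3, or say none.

none

S1: worse on capital cost (322 vs 118).
S2: worse on capital cost (250 vs 118).
S4: worse on capital cost (207 vs 118).
S5: worse on capital cost (374 vs 118).
S6: worse on capital cost (262 vs 118).
S7: worse on capital cost (388 vs 118).
S8: worse on capital cost (232 vs 118).
No option dominates S3.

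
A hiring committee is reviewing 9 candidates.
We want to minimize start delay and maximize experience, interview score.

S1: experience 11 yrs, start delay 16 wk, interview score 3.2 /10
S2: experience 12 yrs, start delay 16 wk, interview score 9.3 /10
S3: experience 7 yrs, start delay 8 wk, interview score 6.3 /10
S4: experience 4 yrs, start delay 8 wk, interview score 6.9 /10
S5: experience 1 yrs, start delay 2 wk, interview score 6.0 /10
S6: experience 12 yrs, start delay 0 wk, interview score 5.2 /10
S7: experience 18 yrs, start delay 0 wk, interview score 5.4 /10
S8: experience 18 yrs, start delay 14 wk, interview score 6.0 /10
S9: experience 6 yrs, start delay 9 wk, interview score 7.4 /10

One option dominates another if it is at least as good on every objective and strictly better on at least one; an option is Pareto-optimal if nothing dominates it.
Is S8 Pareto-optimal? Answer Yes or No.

Yes

S1: worse on experience (11 vs 18).
S2: worse on experience (12 vs 18).
S3: worse on experience (7 vs 18).
S4: worse on experience (4 vs 18).
S5: worse on experience (1 vs 18).
S6: worse on experience (12 vs 18).
S7: worse on interview score (5.4 vs 6.0).
S9: worse on experience (6 vs 18).
No option is at least as good as S8 on every objective and strictly better on one.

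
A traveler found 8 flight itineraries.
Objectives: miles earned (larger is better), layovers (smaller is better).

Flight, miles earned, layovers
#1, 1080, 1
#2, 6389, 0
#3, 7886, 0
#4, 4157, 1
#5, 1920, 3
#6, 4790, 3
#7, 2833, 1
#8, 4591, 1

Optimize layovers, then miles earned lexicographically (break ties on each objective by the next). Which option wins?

First minimize layovers: best is 0, kept {#2, #3}.
Then maximize miles earned: best is 7886, kept {#3}.

#3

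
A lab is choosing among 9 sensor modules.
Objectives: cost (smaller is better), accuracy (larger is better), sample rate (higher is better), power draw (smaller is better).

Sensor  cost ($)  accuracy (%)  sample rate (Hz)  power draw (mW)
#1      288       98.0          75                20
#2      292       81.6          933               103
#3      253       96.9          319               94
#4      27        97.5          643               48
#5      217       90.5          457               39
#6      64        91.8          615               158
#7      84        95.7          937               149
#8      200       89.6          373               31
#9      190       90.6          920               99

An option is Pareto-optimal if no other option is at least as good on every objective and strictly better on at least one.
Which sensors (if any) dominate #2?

#1: worse on sample rate (75 vs 933).
#3: worse on sample rate (319 vs 933).
#4: worse on sample rate (643 vs 933).
#5: worse on sample rate (457 vs 933).
#6: worse on sample rate (615 vs 933).
#7: worse on power draw (149 vs 103).
#8: worse on sample rate (373 vs 933).
#9: worse on sample rate (920 vs 933).
No option dominates #2.

none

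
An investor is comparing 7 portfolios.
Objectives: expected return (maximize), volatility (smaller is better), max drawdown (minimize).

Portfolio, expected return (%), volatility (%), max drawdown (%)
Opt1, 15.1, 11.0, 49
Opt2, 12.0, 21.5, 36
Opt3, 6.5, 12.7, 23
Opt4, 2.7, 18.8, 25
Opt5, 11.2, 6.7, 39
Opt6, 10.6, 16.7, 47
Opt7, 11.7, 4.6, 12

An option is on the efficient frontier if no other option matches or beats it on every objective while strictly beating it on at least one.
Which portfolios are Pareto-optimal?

Opt1: not dominated (best expected return).
Opt2: not dominated.
Opt3: dominated by Opt7 (expected return 11.7≥6.5, volatility 4.6≤12.7, max drawdown 12≤23).
Opt4: dominated by Opt3 (expected return 6.5≥2.7, volatility 12.7≤18.8, max drawdown 23≤25).
Opt5: dominated by Opt7 (expected return 11.7≥11.2, volatility 4.6≤6.7, max drawdown 12≤39).
Opt6: dominated by Opt5 (expected return 11.2≥10.6, volatility 6.7≤16.7, max drawdown 39≤47).
Opt7: not dominated (best volatility).

Opt1, Opt2, Opt7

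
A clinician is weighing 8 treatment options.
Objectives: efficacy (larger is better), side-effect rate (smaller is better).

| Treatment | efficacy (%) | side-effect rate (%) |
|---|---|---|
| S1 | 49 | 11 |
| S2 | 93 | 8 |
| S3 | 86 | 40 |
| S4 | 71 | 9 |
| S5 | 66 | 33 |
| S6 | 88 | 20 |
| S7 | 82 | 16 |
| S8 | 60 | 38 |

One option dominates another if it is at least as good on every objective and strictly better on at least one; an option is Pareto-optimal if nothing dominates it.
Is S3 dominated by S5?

No

S5 vs S3: S5 is worse on efficacy (66 vs 86), so it does not dominate S3.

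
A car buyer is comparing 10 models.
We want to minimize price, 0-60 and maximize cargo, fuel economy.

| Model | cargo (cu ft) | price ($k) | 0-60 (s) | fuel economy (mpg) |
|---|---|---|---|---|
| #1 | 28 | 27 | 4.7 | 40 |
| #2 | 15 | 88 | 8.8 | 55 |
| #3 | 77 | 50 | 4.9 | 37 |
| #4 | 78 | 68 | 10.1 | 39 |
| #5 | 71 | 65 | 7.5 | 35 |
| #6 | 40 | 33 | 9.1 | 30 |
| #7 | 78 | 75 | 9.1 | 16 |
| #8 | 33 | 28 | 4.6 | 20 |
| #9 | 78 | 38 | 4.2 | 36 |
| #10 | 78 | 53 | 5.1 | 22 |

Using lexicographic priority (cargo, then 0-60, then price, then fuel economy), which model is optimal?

#9

First maximize cargo: best is 78, kept {#4, #7, #9, #10}.
Then minimize 0-60: best is 4.2, kept {#9}.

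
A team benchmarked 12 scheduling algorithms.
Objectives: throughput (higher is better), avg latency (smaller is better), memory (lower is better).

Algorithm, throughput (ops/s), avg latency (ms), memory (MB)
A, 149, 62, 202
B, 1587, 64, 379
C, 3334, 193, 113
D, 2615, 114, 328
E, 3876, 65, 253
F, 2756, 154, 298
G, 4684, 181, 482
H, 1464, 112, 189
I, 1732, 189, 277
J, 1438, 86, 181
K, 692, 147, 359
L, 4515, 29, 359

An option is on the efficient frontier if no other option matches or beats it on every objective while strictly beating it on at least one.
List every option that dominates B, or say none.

L: throughput 4515≥1587, avg latency 29≤64, memory 359≤379 — dominates B.
Others (A, C, D, E, F, G, H, I, J, K) are each worse than B on at least one objective.

L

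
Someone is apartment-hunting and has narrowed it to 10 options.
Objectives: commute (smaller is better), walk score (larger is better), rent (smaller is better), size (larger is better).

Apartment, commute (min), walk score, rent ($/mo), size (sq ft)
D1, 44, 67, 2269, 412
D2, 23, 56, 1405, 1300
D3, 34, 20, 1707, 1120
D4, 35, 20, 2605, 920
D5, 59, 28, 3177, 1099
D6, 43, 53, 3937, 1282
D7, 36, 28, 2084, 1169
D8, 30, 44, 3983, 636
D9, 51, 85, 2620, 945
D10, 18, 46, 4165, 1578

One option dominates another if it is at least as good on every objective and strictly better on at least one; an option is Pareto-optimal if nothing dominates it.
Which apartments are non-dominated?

D1, D2, D9, D10

D1: not dominated.
D2: not dominated (best rent).
D3: dominated by D2 (commute 23≤34, walk score 56≥20, rent 1405≤1707, size 1300≥1120).
D4: dominated by D2 (commute 23≤35, walk score 56≥20, rent 1405≤2605, size 1300≥920).
D5: dominated by D2 (commute 23≤59, walk score 56≥28, rent 1405≤3177, size 1300≥1099).
D6: dominated by D2 (commute 23≤43, walk score 56≥53, rent 1405≤3937, size 1300≥1282).
D7: dominated by D2 (commute 23≤36, walk score 56≥28, rent 1405≤2084, size 1300≥1169).
D8: dominated by D2 (commute 23≤30, walk score 56≥44, rent 1405≤3983, size 1300≥636).
D9: not dominated (best walk score).
D10: not dominated (best commute).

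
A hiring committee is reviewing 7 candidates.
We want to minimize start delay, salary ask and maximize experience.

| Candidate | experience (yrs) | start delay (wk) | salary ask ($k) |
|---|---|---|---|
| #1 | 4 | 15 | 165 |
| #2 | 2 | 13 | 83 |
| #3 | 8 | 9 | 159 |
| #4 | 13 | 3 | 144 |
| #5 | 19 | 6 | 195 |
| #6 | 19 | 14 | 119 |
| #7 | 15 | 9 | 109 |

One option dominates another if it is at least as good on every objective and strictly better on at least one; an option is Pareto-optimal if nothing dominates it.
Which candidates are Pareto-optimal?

#1: dominated by #3 (experience 8≥4, start delay 9≤15, salary ask 159≤165).
#2: not dominated (best salary ask).
#3: dominated by #4 (experience 13≥8, start delay 3≤9, salary ask 144≤159).
#4: not dominated (best start delay).
#5: not dominated.
#6: not dominated.
#7: not dominated.

#2, #4, #5, #6, #7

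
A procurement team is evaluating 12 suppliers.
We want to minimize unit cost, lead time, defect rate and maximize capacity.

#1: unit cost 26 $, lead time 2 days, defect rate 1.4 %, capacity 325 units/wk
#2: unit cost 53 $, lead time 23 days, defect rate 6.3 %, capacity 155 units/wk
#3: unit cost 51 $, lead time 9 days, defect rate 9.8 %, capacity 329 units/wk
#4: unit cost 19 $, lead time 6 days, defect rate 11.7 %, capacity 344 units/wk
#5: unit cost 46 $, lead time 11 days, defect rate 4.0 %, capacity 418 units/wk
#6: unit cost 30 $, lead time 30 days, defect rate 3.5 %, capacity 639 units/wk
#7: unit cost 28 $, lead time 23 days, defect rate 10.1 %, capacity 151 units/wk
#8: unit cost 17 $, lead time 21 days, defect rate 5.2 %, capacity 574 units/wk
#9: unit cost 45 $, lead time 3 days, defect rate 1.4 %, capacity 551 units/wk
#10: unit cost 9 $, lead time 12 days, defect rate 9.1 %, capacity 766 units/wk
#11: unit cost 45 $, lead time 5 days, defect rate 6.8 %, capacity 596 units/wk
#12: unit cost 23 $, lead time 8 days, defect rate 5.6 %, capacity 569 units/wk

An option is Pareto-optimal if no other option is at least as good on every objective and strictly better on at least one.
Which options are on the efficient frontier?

#1: not dominated (best lead time).
#2: dominated by #1 (unit cost 26≤53, lead time 2≤23, defect rate 1.4≤6.3, capacity 325≥155).
#3: dominated by #9 (unit cost 45≤51, lead time 3≤9, defect rate 1.4≤9.8, capacity 551≥329).
#4: not dominated.
#5: dominated by #9 (unit cost 45≤46, lead time 3≤11, defect rate 1.4≤4.0, capacity 551≥418).
#6: not dominated.
#7: dominated by #1 (unit cost 26≤28, lead time 2≤23, defect rate 1.4≤10.1, capacity 325≥151).
#8: not dominated.
#9: not dominated.
#10: not dominated (best unit cost).
#11: not dominated.
#12: not dominated.

#1, #4, #6, #8, #9, #10, #11, #12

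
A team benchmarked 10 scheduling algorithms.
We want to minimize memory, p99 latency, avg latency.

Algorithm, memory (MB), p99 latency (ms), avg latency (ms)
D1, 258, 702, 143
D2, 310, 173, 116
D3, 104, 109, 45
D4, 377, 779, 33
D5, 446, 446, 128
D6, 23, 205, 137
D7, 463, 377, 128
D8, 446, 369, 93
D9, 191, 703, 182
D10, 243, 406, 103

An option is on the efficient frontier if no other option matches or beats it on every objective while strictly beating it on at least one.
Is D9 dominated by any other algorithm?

Yes

D3 vs D9: memory 104≤191, p99 latency 109≤703, avg latency 45≤182 — D3 is at least as good on every objective and strictly better on at least one, so D3 dominates D9.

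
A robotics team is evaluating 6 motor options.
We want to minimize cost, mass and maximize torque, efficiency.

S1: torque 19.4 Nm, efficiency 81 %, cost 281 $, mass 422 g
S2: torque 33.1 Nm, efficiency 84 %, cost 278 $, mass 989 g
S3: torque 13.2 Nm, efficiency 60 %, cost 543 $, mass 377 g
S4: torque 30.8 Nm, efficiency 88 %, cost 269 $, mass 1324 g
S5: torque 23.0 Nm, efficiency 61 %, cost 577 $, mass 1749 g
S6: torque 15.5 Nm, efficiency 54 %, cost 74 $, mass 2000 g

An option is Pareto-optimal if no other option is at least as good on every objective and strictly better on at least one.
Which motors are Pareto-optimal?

S1: not dominated.
S2: not dominated (best torque).
S3: not dominated (best mass).
S4: not dominated (best efficiency).
S5: dominated by S2 (torque 33.1≥23.0, efficiency 84≥61, cost 278≤577, mass 989≤1749).
S6: not dominated (best cost).

S1, S2, S3, S4, S6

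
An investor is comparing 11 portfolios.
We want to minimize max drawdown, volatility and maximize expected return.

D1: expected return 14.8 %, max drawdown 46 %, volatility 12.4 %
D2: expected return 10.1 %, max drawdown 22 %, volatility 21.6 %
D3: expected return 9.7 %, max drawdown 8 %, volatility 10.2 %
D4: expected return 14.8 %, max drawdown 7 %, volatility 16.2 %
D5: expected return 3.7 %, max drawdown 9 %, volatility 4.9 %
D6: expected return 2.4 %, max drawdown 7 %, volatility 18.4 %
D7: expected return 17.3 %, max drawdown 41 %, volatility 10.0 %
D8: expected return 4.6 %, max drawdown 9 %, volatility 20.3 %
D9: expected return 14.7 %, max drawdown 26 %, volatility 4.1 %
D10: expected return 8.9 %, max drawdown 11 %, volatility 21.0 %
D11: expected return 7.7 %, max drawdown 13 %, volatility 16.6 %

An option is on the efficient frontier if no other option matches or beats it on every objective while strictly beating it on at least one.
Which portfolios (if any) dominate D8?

D3: expected return 9.7≥4.6, max drawdown 8≤9, volatility 10.2≤20.3 — dominates D8.
D4: expected return 14.8≥4.6, max drawdown 7≤9, volatility 16.2≤20.3 — dominates D8.
Others (D1, D2, D5, D6, D7, D9, D10, D11) are each worse than D8 on at least one objective.

D3, D4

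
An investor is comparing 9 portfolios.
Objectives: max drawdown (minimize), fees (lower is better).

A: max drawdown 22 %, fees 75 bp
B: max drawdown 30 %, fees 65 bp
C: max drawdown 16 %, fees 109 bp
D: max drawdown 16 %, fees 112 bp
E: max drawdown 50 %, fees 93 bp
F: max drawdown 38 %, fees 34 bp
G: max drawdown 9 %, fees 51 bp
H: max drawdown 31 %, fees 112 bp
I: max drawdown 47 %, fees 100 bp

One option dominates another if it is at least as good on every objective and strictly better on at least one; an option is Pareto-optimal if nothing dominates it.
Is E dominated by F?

Yes

F vs E: max drawdown 38≤50, fees 34≤93 — F is at least as good on every objective with at least one strict improvement.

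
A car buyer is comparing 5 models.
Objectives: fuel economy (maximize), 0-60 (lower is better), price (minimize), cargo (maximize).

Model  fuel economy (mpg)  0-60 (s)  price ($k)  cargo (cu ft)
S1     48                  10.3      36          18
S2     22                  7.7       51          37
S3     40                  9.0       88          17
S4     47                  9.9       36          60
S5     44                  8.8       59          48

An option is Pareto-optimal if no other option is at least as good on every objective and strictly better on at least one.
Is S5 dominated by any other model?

No

S1: worse on 0-60 (10.3 vs 8.8).
S2: worse on fuel economy (22 vs 44).
S3: worse on fuel economy (40 vs 44).
S4: worse on 0-60 (9.9 vs 8.8).
No option is at least as good as S5 on every objective and strictly better on one.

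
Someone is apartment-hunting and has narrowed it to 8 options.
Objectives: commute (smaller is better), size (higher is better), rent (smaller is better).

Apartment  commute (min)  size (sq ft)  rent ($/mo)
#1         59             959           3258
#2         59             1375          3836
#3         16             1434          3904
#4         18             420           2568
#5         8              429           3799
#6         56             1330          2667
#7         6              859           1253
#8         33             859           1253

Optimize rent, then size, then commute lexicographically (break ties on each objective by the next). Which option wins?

#7

First minimize rent: best is 1253, kept {#7, #8}.
Then maximize size: best is 859, kept {#7, #8}.
Then minimize commute: best is 6, kept {#7}.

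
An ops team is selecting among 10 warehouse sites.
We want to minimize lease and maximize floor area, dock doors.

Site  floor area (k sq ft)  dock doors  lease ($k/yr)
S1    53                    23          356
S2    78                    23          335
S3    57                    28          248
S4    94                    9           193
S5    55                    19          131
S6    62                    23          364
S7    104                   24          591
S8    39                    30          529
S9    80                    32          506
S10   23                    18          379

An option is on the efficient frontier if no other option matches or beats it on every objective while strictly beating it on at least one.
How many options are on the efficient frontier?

6

S1: dominated by S2 (floor area 78≥53, dock doors 23≥23, lease 335≤356).
S2: not dominated.
S3: not dominated.
S4: not dominated.
S5: not dominated (best lease).
S6: dominated by S2 (floor area 78≥62, dock doors 23≥23, lease 335≤364).
S7: not dominated (best floor area).
S8: dominated by S9 (floor area 80≥39, dock doors 32≥30, lease 506≤529).
S9: not dominated (best dock doors).
S10: dominated by S1 (floor area 53≥23, dock doors 23≥18, lease 356≤379).
Pareto-optimal: S2, S3, S4, S5, S7, S9 → 6.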